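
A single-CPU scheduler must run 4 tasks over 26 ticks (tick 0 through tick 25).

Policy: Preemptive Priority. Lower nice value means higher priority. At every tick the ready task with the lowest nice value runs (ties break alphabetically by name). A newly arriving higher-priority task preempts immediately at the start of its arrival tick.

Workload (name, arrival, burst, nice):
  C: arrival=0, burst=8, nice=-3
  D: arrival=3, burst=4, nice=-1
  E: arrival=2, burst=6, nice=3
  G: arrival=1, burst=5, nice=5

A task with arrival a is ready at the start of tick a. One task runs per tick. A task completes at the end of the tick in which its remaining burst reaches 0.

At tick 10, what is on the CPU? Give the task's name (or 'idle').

t=0: ready={C} → run C
t=1: ready={C,G} → run C
t=2: ready={C,E,G} → run C
t=3: ready={C,D,E,G} → run C
t=4: ready={C,D,E,G} → run C
t=5: ready={C,D,E,G} → run C
t=6: ready={C,D,E,G} → run C
t=7: ready={C,D,E,G} → run C
t=8: ready={D,E,G} → run D
t=9: ready={D,E,G} → run D
t=10: ready={D,E,G} → run D
t=11: ready={D,E,G} → run D
t=12: ready={E,G} → run E
t=13: ready={E,G} → run E
t=14: ready={E,G} → run E
t=15: ready={E,G} → run E
t=16: ready={E,G} → run E
t=17: ready={E,G} → run E
t=18: ready={G} → run G
t=19: ready={G} → run G
t=20: ready={G} → run G
t=21: ready={G} → run G
t=22: ready={G} → run G
t=23: (idle)
t=24: (idle)
t=25: (idle)

running at tick 10 = D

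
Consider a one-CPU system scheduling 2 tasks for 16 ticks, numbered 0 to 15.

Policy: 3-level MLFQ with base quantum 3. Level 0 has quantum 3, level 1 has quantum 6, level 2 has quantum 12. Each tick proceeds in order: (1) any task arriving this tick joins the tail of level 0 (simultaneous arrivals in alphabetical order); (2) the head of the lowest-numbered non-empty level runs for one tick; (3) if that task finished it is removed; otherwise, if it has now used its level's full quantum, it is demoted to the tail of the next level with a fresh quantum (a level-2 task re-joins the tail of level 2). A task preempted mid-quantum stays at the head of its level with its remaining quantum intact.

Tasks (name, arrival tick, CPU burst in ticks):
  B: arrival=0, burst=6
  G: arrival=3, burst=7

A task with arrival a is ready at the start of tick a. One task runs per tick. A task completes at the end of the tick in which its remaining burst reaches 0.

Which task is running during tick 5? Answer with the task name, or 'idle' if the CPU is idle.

running at tick 5 = G

t=0: L0/L1/L2 = B/-/- → run B
t=1: L0/L1/L2 = B/-/- → run B
t=2: L0/L1/L2 = B/-/- → run B
t=3: L0/L1/L2 = G/B/- → run G
t=4: L0/L1/L2 = G/B/- → run G
t=5: L0/L1/L2 = G/B/- → run G
t=6: L0/L1/L2 = -/BG/- → run B
t=7: L0/L1/L2 = -/BG/- → run B
t=8: L0/L1/L2 = -/BG/- → run B
t=9: L0/L1/L2 = -/G/- → run G
t=10: L0/L1/L2 = -/G/- → run G
t=11: L0/L1/L2 = -/G/- → run G
t=12: L0/L1/L2 = -/G/- → run G
t=13: (idle)
t=14: (idle)
t=15: (idle)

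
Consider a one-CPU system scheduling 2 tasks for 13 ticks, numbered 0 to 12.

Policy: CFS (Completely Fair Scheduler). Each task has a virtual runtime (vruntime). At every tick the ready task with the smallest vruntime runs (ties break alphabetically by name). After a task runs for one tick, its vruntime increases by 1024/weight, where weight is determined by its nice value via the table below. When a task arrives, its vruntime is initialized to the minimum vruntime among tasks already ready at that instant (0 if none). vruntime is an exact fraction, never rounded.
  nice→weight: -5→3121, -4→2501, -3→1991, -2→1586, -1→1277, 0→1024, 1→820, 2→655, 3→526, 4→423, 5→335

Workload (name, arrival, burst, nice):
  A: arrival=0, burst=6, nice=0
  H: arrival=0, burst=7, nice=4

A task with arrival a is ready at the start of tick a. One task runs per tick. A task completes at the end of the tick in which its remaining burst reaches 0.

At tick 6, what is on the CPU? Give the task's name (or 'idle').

t=0: vr[A=0 H=0] → run A
t=1: vr[A=1 H=0] → run H
t=2: vr[A=1 H=1024/423] → run A
t=3: vr[A=2 H=1024/423] → run A
t=4: vr[A=3 H=1024/423] → run H
t=5: vr[A=3 H=2048/423] → run A
t=6: vr[A=4 H=2048/423] → run A
t=7: vr[A=5 H=2048/423] → run H
t=8: vr[A=5 H=1024/141] → run A
t=9: vr[H=1024/141] → run H
t=10: vr[H=4096/423] → run H
t=11: vr[H=5120/423] → run H
t=12: vr[H=2048/141] → run H

running at tick 6 = A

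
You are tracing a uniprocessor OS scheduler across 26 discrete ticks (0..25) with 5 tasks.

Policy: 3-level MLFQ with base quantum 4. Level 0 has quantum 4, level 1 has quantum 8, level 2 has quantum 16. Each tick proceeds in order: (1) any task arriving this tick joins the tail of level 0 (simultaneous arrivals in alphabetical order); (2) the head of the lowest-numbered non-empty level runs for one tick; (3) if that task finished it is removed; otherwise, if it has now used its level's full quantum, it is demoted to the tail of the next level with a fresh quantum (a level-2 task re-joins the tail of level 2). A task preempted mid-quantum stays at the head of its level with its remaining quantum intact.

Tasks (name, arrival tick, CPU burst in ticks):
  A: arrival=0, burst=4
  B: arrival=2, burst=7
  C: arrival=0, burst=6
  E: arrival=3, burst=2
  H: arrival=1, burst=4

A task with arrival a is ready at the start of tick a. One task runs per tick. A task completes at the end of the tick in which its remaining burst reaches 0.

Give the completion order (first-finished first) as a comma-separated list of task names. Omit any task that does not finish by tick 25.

t=0: L0/L1/L2 = AC/-/- → run A
t=1: L0/L1/L2 = ACH/-/- → run A
t=2: L0/L1/L2 = ACHB/-/- → run A
t=3: L0/L1/L2 = ACHBE/-/- → run A
t=4: L0/L1/L2 = CHBE/-/- → run C
t=5: L0/L1/L2 = CHBE/-/- → run C
t=6: L0/L1/L2 = CHBE/-/- → run C
t=7: L0/L1/L2 = CHBE/-/- → run C
t=8: L0/L1/L2 = HBE/C/- → run H
t=9: L0/L1/L2 = HBE/C/- → run H
t=10: L0/L1/L2 = HBE/C/- → run H
t=11: L0/L1/L2 = HBE/C/- → run H
t=12: L0/L1/L2 = BE/C/- → run B
t=13: L0/L1/L2 = BE/C/- → run B
t=14: L0/L1/L2 = BE/C/- → run B
t=15: L0/L1/L2 = BE/C/- → run B
t=16: L0/L1/L2 = E/CB/- → run E
t=17: L0/L1/L2 = E/CB/- → run E
t=18: L0/L1/L2 = -/CB/- → run C
t=19: L0/L1/L2 = -/CB/- → run C
t=20: L0/L1/L2 = -/B/- → run B
t=21: L0/L1/L2 = -/B/- → run B
t=22: L0/L1/L2 = -/B/- → run B
t=23: (idle)
t=24: (idle)
t=25: (idle)

completion order = A, H, E, C, B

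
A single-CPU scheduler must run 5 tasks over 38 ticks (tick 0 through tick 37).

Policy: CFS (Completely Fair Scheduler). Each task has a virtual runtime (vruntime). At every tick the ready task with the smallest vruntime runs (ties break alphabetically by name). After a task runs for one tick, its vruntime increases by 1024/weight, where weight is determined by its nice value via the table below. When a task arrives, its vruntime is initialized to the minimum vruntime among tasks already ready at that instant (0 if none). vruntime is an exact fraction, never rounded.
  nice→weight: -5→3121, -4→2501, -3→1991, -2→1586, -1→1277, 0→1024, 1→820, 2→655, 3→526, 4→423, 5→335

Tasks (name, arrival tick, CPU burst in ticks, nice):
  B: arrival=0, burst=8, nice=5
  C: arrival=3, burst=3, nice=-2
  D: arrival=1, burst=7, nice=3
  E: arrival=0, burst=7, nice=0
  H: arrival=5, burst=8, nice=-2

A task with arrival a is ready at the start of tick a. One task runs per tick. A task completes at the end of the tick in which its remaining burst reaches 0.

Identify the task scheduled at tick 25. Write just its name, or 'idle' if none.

running at tick 25 = D

t=0: vr[B=0 E=0] → run B
t=1: vr[B=1024/335 D=0 E=0] → run D
t=2: vr[B=1024/335 D=512/263 E=0] → run E
t=3: vr[B=1024/335 C=1 D=512/263 E=1] → run C
t=4: vr[B=1024/335 C=1305/793 D=512/263 E=1] → run E
t=5: vr[B=1024/335 C=1305/793 D=512/263 E=2 H=1305/793] → run C
t=6: vr[B=1024/335 C=1817/793 D=512/263 E=2 H=1305/793] → run H
t=7: vr[B=1024/335 C=1817/793 D=512/263 E=2 H=1817/793] → run D
t=8: vr[B=1024/335 C=1817/793 D=1024/263 E=2 H=1817/793] → run E
t=9: vr[B=1024/335 C=1817/793 D=1024/263 E=3 H=1817/793] → run C
t=10: vr[B=1024/335 D=1024/263 E=3 H=1817/793] → run H
t=11: vr[B=1024/335 D=1024/263 E=3 H=2329/793] → run H
t=12: vr[B=1024/335 D=1024/263 E=3 H=2841/793] → run E
t=13: vr[B=1024/335 D=1024/263 E=4 H=2841/793] → run B
t=14: vr[B=2048/335 D=1024/263 E=4 H=2841/793] → run H
t=15: vr[B=2048/335 D=1024/263 E=4 H=3353/793] → run D
t=16: vr[B=2048/335 D=1536/263 E=4 H=3353/793] → run E
t=17: vr[B=2048/335 D=1536/263 E=5 H=3353/793] → run H
t=18: vr[B=2048/335 D=1536/263 E=5 H=3865/793] → run H
t=19: vr[B=2048/335 D=1536/263 E=5 H=4377/793] → run E
t=20: vr[B=2048/335 D=1536/263 E=6 H=4377/793] → run H
t=21: vr[B=2048/335 D=1536/263 E=6 H=4889/793] → run D
t=22: vr[B=2048/335 D=2048/263 E=6 H=4889/793] → run E
t=23: vr[B=2048/335 D=2048/263 H=4889/793] → run B
t=24: vr[B=3072/335 D=2048/263 H=4889/793] → run H
t=25: vr[B=3072/335 D=2048/263] → run D
t=26: vr[B=3072/335 D=2560/263] → run B
t=27: vr[B=4096/335 D=2560/263] → run D
t=28: vr[B=4096/335 D=3072/263] → run D
t=29: vr[B=4096/335] → run B
t=30: vr[B=1024/67] → run B
t=31: vr[B=6144/335] → run B
t=32: vr[B=7168/335] → run B
t=33: (idle)
t=34: (idle)
t=35: (idle)
t=36: (idle)
t=37: (idle)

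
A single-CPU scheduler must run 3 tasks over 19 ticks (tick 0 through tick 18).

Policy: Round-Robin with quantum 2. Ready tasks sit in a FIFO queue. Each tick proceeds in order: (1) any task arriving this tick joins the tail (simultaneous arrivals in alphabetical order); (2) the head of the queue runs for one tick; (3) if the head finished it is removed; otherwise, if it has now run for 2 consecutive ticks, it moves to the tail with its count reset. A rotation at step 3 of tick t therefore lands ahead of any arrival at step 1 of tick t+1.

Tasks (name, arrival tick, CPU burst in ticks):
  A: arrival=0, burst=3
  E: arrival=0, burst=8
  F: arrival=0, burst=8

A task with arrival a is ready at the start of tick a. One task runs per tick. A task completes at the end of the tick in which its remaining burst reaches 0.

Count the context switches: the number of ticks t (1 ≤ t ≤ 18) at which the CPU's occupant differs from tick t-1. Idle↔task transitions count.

context switches = 9

t=0: queue=[A,E,F] q_used=0 → run A
t=1: queue=[A,E,F] q_used=1 → run A
t=2: queue=[E,F,A] q_used=0 → run E
t=3: queue=[E,F,A] q_used=1 → run E
t=4: queue=[F,A,E] q_used=0 → run F
t=5: queue=[F,A,E] q_used=1 → run F
t=6: queue=[A,E,F] q_used=0 → run A
t=7: queue=[E,F] q_used=0 → run E
t=8: queue=[E,F] q_used=1 → run E
t=9: queue=[F,E] q_used=0 → run F
t=10: queue=[F,E] q_used=1 → run F
t=11: queue=[E,F] q_used=0 → run E
t=12: queue=[E,F] q_used=1 → run E
t=13: queue=[F,E] q_used=0 → run F
t=14: queue=[F,E] q_used=1 → run F
t=15: queue=[E,F] q_used=0 → run E
t=16: queue=[E,F] q_used=1 → run E
t=17: queue=[F] q_used=0 → run F
t=18: queue=[F] q_used=1 → run F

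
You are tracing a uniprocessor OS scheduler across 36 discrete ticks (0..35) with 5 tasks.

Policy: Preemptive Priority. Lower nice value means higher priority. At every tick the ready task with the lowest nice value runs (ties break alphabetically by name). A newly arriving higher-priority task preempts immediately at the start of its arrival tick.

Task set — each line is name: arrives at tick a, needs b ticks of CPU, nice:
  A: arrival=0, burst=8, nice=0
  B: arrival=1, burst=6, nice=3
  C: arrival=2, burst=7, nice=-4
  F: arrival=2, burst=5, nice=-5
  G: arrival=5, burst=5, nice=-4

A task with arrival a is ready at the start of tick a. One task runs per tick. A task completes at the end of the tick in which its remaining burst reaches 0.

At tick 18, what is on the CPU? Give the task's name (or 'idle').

running at tick 18 = G

t=0: ready={A} → run A
t=1: ready={A,B} → run A
t=2: ready={A,B,C,F} → run F
t=3: ready={A,B,C,F} → run F
t=4: ready={A,B,C,F} → run F
t=5: ready={A,B,C,F,G} → run F
t=6: ready={A,B,C,F,G} → run F
t=7: ready={A,B,C,G} → run C
t=8: ready={A,B,C,G} → run C
t=9: ready={A,B,C,G} → run C
t=10: ready={A,B,C,G} → run C
t=11: ready={A,B,C,G} → run C
t=12: ready={A,B,C,G} → run C
t=13: ready={A,B,C,G} → run C
t=14: ready={A,B,G} → run G
t=15: ready={A,B,G} → run G
t=16: ready={A,B,G} → run G
t=17: ready={A,B,G} → run G
t=18: ready={A,B,G} → run G
t=19: ready={A,B} → run A
t=20: ready={A,B} → run A
t=21: ready={A,B} → run A
t=22: ready={A,B} → run A
t=23: ready={A,B} → run A
t=24: ready={A,B} → run A
t=25: ready={B} → run B
t=26: ready={B} → run B
t=27: ready={B} → run B
t=28: ready={B} → run B
t=29: ready={B} → run B
t=30: ready={B} → run B
t=31: (idle)
t=32: (idle)
t=33: (idle)
t=34: (idle)
t=35: (idle)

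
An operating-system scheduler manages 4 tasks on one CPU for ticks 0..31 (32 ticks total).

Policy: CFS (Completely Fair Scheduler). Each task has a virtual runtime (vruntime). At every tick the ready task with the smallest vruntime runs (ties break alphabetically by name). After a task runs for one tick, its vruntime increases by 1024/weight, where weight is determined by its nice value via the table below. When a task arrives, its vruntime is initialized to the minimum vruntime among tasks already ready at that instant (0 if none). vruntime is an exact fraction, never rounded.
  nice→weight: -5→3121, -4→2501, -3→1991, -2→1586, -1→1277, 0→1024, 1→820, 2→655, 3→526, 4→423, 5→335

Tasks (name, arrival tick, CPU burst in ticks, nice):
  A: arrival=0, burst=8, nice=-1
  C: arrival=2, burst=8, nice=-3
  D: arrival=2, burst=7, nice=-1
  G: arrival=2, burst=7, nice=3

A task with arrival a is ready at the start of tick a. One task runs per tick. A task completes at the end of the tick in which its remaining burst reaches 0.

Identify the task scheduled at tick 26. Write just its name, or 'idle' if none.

running at tick 26 = G

t=0: vr[A=0] → run A
t=1: vr[A=1024/1277] → run A
t=2: vr[A=2048/1277 C=2048/1277 D=2048/1277 G=2048/1277] → run A
t=3: vr[A=3072/1277 C=2048/1277 D=2048/1277 G=2048/1277] → run C
t=4: vr[A=3072/1277 C=5385216/2542507 D=2048/1277 G=2048/1277] → run D
t=5: vr[A=3072/1277 C=5385216/2542507 D=3072/1277 G=2048/1277] → run G
t=6: vr[A=3072/1277 C=5385216/2542507 D=3072/1277 G=1192448/335851] → run C
t=7: vr[A=3072/1277 C=6692864/2542507 D=3072/1277 G=1192448/335851] → run A
t=8: vr[A=4096/1277 C=6692864/2542507 D=3072/1277 G=1192448/335851] → run D
t=9: vr[A=4096/1277 C=6692864/2542507 D=4096/1277 G=1192448/335851] → run C
t=10: vr[A=4096/1277 C=8000512/2542507 D=4096/1277 G=1192448/335851] → run C
t=11: vr[A=4096/1277 C=9308160/2542507 D=4096/1277 G=1192448/335851] → run A
t=12: vr[A=5120/1277 C=9308160/2542507 D=4096/1277 G=1192448/335851] → run D
t=13: vr[A=5120/1277 C=9308160/2542507 D=5120/1277 G=1192448/335851] → run G
t=14: vr[A=5120/1277 C=9308160/2542507 D=5120/1277 G=1846272/335851] → run C
t=15: vr[A=5120/1277 C=10615808/2542507 D=5120/1277 G=1846272/335851] → run A
t=16: vr[A=6144/1277 C=10615808/2542507 D=5120/1277 G=1846272/335851] → run D
t=17: vr[A=6144/1277 C=10615808/2542507 D=6144/1277 G=1846272/335851] → run C
t=18: vr[A=6144/1277 C=11923456/2542507 D=6144/1277 G=1846272/335851] → run C
t=19: vr[A=6144/1277 C=13231104/2542507 D=6144/1277 G=1846272/335851] → run A
t=20: vr[A=7168/1277 C=13231104/2542507 D=6144/1277 G=1846272/335851] → run D
t=21: vr[A=7168/1277 C=13231104/2542507 D=7168/1277 G=1846272/335851] → run C
t=22: vr[A=7168/1277 D=7168/1277 G=1846272/335851] → run G
t=23: vr[A=7168/1277 D=7168/1277 G=2500096/335851] → run A
t=24: vr[D=7168/1277 G=2500096/335851] → run D
t=25: vr[D=8192/1277 G=2500096/335851] → run D
t=26: vr[G=2500096/335851] → run G
t=27: vr[G=3153920/335851] → run G
t=28: vr[G=3807744/335851] → run G
t=29: vr[G=4461568/335851] → run G
t=30: (idle)
t=31: (idle)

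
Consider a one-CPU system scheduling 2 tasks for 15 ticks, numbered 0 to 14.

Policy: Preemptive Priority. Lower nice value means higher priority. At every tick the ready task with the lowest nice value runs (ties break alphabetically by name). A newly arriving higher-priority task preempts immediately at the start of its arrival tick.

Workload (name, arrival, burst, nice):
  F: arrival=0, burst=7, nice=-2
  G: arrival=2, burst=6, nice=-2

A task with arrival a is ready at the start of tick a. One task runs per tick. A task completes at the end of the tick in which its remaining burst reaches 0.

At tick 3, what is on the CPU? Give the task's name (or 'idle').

running at tick 3 = F

t=0: ready={F} → run F
t=1: ready={F} → run F
t=2: ready={F,G} → run F
t=3: ready={F,G} → run F
t=4: ready={F,G} → run F
t=5: ready={F,G} → run F
t=6: ready={F,G} → run F
t=7: ready={G} → run G
t=8: ready={G} → run G
t=9: ready={G} → run G
t=10: ready={G} → run G
t=11: ready={G} → run G
t=12: ready={G} → run G
t=13: (idle)
t=14: (idle)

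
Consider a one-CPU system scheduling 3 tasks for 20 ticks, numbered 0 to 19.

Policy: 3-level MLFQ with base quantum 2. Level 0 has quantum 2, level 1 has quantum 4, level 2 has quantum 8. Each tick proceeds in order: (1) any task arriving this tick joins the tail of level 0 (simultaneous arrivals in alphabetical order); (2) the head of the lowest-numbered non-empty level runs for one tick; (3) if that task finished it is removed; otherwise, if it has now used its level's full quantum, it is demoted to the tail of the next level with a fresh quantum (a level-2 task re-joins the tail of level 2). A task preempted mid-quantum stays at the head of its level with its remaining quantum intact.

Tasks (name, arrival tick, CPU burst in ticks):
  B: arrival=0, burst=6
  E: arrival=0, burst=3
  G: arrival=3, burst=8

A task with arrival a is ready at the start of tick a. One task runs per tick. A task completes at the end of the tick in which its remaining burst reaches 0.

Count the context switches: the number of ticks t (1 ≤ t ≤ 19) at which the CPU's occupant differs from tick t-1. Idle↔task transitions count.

t=0: L0/L1/L2 = BE/-/- → run B
t=1: L0/L1/L2 = BE/-/- → run B
t=2: L0/L1/L2 = E/B/- → run E
t=3: L0/L1/L2 = EG/B/- → run E
t=4: L0/L1/L2 = G/BE/- → run G
t=5: L0/L1/L2 = G/BE/- → run G
t=6: L0/L1/L2 = -/BEG/- → run B
t=7: L0/L1/L2 = -/BEG/- → run B
t=8: L0/L1/L2 = -/BEG/- → run B
t=9: L0/L1/L2 = -/BEG/- → run B
t=10: L0/L1/L2 = -/EG/- → run E
t=11: L0/L1/L2 = -/G/- → run G
t=12: L0/L1/L2 = -/G/- → run G
t=13: L0/L1/L2 = -/G/- → run G
t=14: L0/L1/L2 = -/G/- → run G
t=15: L0/L1/L2 = -/-/G → run G
t=16: L0/L1/L2 = -/-/G → run G
t=17: (idle)
t=18: (idle)
t=19: (idle)

context switches = 6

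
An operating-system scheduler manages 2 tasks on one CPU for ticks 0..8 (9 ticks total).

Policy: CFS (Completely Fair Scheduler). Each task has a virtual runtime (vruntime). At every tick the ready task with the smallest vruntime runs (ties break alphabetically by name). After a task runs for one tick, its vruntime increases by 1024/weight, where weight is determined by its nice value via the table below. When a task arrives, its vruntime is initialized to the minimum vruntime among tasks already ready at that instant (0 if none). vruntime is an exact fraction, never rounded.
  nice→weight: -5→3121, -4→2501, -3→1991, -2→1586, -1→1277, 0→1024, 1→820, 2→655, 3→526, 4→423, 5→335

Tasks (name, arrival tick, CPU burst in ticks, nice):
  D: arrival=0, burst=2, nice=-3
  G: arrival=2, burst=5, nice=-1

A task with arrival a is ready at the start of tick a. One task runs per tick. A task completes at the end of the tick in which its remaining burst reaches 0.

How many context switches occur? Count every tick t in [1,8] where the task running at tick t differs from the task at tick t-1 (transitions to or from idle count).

t=0: vr[D=0] → run D
t=1: vr[D=1024/1991] → run D
t=2: vr[G=0] → run G
t=3: vr[G=1024/1277] → run G
t=4: vr[G=2048/1277] → run G
t=5: vr[G=3072/1277] → run G
t=6: vr[G=4096/1277] → run G
t=7: (idle)
t=8: (idle)

context switches = 2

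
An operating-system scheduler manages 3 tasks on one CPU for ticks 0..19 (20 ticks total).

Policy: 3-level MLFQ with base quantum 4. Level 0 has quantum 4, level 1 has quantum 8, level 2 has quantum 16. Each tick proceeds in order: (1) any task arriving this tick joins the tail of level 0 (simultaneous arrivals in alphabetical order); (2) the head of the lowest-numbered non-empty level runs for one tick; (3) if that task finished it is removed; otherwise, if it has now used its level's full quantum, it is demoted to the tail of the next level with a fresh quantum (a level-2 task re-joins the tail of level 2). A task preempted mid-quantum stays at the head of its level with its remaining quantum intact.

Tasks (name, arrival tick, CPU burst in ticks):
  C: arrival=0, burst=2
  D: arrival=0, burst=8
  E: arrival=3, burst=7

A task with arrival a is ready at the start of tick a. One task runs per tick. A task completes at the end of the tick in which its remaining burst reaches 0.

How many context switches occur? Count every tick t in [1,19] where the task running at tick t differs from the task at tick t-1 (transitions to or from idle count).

context switches = 5

t=0: L0/L1/L2 = CD/-/- → run C
t=1: L0/L1/L2 = CD/-/- → run C
t=2: L0/L1/L2 = D/-/- → run D
t=3: L0/L1/L2 = DE/-/- → run D
t=4: L0/L1/L2 = DE/-/- → run D
t=5: L0/L1/L2 = DE/-/- → run D
t=6: L0/L1/L2 = E/D/- → run E
t=7: L0/L1/L2 = E/D/- → run E
t=8: L0/L1/L2 = E/D/- → run E
t=9: L0/L1/L2 = E/D/- → run E
t=10: L0/L1/L2 = -/DE/- → run D
t=11: L0/L1/L2 = -/DE/- → run D
t=12: L0/L1/L2 = -/DE/- → run D
t=13: L0/L1/L2 = -/DE/- → run D
t=14: L0/L1/L2 = -/E/- → run E
t=15: L0/L1/L2 = -/E/- → run E
t=16: L0/L1/L2 = -/E/- → run E
t=17: (idle)
t=18: (idle)
t=19: (idle)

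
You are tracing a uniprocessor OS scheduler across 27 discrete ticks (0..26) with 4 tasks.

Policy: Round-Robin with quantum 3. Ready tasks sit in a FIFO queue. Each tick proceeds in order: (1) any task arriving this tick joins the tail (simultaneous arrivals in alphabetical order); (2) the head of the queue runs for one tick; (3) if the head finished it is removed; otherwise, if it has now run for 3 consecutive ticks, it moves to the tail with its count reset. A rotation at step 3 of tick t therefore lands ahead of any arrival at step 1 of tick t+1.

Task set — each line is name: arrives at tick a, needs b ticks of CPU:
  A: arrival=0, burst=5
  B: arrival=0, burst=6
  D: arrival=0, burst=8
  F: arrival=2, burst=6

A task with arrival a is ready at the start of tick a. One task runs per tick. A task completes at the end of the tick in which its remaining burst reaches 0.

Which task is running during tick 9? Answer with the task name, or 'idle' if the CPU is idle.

t=0: queue=[A,B,D] q_used=0 → run A
t=1: queue=[A,B,D] q_used=1 → run A
t=2: queue=[A,B,D,F] q_used=2 → run A
t=3: queue=[B,D,F,A] q_used=0 → run B
t=4: queue=[B,D,F,A] q_used=1 → run B
t=5: queue=[B,D,F,A] q_used=2 → run B
t=6: queue=[D,F,A,B] q_used=0 → run D
t=7: queue=[D,F,A,B] q_used=1 → run D
t=8: queue=[D,F,A,B] q_used=2 → run D
t=9: queue=[F,A,B,D] q_used=0 → run F
t=10: queue=[F,A,B,D] q_used=1 → run F
t=11: queue=[F,A,B,D] q_used=2 → run F
t=12: queue=[A,B,D,F] q_used=0 → run A
t=13: queue=[A,B,D,F] q_used=1 → run A
t=14: queue=[B,D,F] q_used=0 → run B
t=15: queue=[B,D,F] q_used=1 → run B
t=16: queue=[B,D,F] q_used=2 → run B
t=17: queue=[D,F] q_used=0 → run D
t=18: queue=[D,F] q_used=1 → run D
t=19: queue=[D,F] q_used=2 → run D
t=20: queue=[F,D] q_used=0 → run F
t=21: queue=[F,D] q_used=1 → run F
t=22: queue=[F,D] q_used=2 → run F
t=23: queue=[D] q_used=0 → run D
t=24: queue=[D] q_used=1 → run D
t=25: (idle)
t=26: (idle)

running at tick 9 = F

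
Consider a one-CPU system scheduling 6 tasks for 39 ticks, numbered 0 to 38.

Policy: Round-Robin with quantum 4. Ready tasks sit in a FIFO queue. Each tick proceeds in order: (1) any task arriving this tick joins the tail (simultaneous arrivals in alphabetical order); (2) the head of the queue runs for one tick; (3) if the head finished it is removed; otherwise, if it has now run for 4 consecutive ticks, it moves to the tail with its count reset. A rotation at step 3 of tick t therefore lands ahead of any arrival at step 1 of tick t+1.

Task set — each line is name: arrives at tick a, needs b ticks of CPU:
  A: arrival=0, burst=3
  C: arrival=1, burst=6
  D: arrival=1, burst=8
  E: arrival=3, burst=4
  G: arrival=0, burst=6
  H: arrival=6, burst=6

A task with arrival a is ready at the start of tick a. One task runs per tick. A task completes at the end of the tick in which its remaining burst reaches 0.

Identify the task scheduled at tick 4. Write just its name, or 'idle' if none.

t=0: queue=[A,G] q_used=0 → run A
t=1: queue=[A,G,C,D] q_used=1 → run A
t=2: queue=[A,G,C,D] q_used=2 → run A
t=3: queue=[G,C,D,E] q_used=0 → run G
t=4: queue=[G,C,D,E] q_used=1 → run G
t=5: queue=[G,C,D,E] q_used=2 → run G
t=6: queue=[G,C,D,E,H] q_used=3 → run G
t=7: queue=[C,D,E,H,G] q_used=0 → run C
t=8: queue=[C,D,E,H,G] q_used=1 → run C
t=9: queue=[C,D,E,H,G] q_used=2 → run C
t=10: queue=[C,D,E,H,G] q_used=3 → run C
t=11: queue=[D,E,H,G,C] q_used=0 → run D
t=12: queue=[D,E,H,G,C] q_used=1 → run D
t=13: queue=[D,E,H,G,C] q_used=2 → run D
t=14: queue=[D,E,H,G,C] q_used=3 → run D
t=15: queue=[E,H,G,C,D] q_used=0 → run E
t=16: queue=[E,H,G,C,D] q_used=1 → run E
t=17: queue=[E,H,G,C,D] q_used=2 → run E
t=18: queue=[E,H,G,C,D] q_used=3 → run E
t=19: queue=[H,G,C,D] q_used=0 → run H
t=20: queue=[H,G,C,D] q_used=1 → run H
t=21: queue=[H,G,C,D] q_used=2 → run H
t=22: queue=[H,G,C,D] q_used=3 → run H
t=23: queue=[G,C,D,H] q_used=0 → run G
t=24: queue=[G,C,D,H] q_used=1 → run G
t=25: queue=[C,D,H] q_used=0 → run C
t=26: queue=[C,D,H] q_used=1 → run C
t=27: queue=[D,H] q_used=0 → run D
t=28: queue=[D,H] q_used=1 → run D
t=29: queue=[D,H] q_used=2 → run D
t=30: queue=[D,H] q_used=3 → run D
t=31: queue=[H] q_used=0 → run H
t=32: queue=[H] q_used=1 → run H
t=33: (idle)
t=34: (idle)
t=35: (idle)
t=36: (idle)
t=37: (idle)
t=38: (idle)

running at tick 4 = G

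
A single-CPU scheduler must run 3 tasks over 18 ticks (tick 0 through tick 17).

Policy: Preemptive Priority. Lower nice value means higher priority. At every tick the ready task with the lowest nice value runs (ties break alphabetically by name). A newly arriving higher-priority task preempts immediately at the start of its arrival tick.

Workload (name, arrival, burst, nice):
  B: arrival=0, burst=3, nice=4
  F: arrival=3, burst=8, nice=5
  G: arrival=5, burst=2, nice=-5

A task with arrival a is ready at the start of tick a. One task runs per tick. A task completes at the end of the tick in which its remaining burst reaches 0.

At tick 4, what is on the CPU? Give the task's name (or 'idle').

running at tick 4 = F

t=0: ready={B} → run B
t=1: ready={B} → run B
t=2: ready={B} → run B
t=3: ready={F} → run F
t=4: ready={F} → run F
t=5: ready={F,G} → run G
t=6: ready={F,G} → run G
t=7: ready={F} → run F
t=8: ready={F} → run F
t=9: ready={F} → run F
t=10: ready={F} → run F
t=11: ready={F} → run F
t=12: ready={F} → run F
t=13: (idle)
t=14: (idle)
t=15: (idle)
t=16: (idle)
t=17: (idle)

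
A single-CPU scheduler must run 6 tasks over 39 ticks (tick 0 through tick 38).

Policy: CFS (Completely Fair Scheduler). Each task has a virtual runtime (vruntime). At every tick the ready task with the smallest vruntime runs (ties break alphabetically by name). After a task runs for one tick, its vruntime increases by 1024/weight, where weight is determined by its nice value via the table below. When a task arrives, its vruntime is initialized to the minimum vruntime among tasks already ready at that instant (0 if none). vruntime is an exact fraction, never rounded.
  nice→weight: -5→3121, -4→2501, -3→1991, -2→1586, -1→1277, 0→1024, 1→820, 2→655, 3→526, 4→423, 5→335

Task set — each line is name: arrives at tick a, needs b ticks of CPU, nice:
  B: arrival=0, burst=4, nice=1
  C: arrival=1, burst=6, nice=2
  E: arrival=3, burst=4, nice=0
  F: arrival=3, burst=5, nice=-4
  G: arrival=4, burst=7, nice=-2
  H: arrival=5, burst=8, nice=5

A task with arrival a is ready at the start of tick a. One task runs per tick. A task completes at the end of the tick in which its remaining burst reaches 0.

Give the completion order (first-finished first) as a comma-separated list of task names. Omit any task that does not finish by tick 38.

t=0: vr[B=0] → run B
t=1: vr[B=256/205 C=256/205] → run B
t=2: vr[B=512/205 C=256/205] → run C
t=3: vr[B=512/205 C=15104/5371 E=512/205 F=512/205] → run B
t=4: vr[B=768/205 C=15104/5371 E=512/205 F=512/205 G=512/205] → run E
t=5: vr[B=768/205 C=15104/5371 E=717/205 F=512/205 G=512/205 H=512/205] → run F
t=6: vr[B=768/205 C=15104/5371 E=717/205 F=36352/12505 G=512/205 H=512/205] → run G
t=7: vr[B=768/205 C=15104/5371 E=717/205 F=36352/12505 G=510976/162565 H=512/205] → run H
t=8: vr[B=768/205 C=15104/5371 E=717/205 F=36352/12505 G=510976/162565 H=76288/13735] → run C
t=9: vr[B=768/205 C=117504/26855 E=717/205 F=36352/12505 G=510976/162565 H=76288/13735] → run F
t=10: vr[B=768/205 C=117504/26855 E=717/205 F=41472/12505 G=510976/162565 H=76288/13735] → run G
t=11: vr[B=768/205 C=117504/26855 E=717/205 F=41472/12505 G=615936/162565 H=76288/13735] → run F
t=12: vr[B=768/205 C=117504/26855 E=717/205 F=46592/12505 G=615936/162565 H=76288/13735] → run E
t=13: vr[B=768/205 C=117504/26855 E=922/205 F=46592/12505 G=615936/162565 H=76288/13735] → run F
t=14: vr[B=768/205 C=117504/26855 E=922/205 F=51712/12505 G=615936/162565 H=76288/13735] → run B
t=15: vr[C=117504/26855 E=922/205 F=51712/12505 G=615936/162565 H=76288/13735] → run G
t=16: vr[C=117504/26855 E=922/205 F=51712/12505 G=720896/162565 H=76288/13735] → run F
t=17: vr[C=117504/26855 E=922/205 G=720896/162565 H=76288/13735] → run C
t=18: vr[C=159488/26855 E=922/205 G=720896/162565 H=76288/13735] → run G
t=19: vr[C=159488/26855 E=922/205 G=825856/162565 H=76288/13735] → run E
t=20: vr[C=159488/26855 E=1127/205 G=825856/162565 H=76288/13735] → run G
t=21: vr[C=159488/26855 E=1127/205 G=930816/162565 H=76288/13735] → run E
t=22: vr[C=159488/26855 G=930816/162565 H=76288/13735] → run H
t=23: vr[C=159488/26855 G=930816/162565 H=118272/13735] → run G
t=24: vr[C=159488/26855 G=1035776/162565 H=118272/13735] → run C
t=25: vr[C=201472/26855 G=1035776/162565 H=118272/13735] → run G
t=26: vr[C=201472/26855 H=118272/13735] → run C
t=27: vr[C=243456/26855 H=118272/13735] → run H
t=28: vr[C=243456/26855 H=160256/13735] → run C
t=29: vr[H=160256/13735] → run H
t=30: vr[H=40448/2747] → run H
t=31: vr[H=244224/13735] → run H
t=32: vr[H=286208/13735] → run H
t=33: vr[H=328192/13735] → run H
t=34: (idle)
t=35: (idle)
t=36: (idle)
t=37: (idle)
t=38: (idle)

completion order = B, F, E, G, C, H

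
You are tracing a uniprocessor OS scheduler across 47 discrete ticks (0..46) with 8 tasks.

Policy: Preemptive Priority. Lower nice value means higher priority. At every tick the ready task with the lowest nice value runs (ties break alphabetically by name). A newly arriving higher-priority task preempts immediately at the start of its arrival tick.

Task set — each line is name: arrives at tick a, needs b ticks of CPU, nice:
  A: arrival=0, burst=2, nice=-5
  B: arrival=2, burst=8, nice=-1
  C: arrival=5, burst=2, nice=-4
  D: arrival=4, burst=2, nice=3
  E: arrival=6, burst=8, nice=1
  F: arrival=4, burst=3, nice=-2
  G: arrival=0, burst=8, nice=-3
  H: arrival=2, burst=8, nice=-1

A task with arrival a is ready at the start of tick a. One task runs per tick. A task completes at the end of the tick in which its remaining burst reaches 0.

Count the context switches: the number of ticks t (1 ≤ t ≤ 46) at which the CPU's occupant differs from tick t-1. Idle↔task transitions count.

context switches = 9

t=0: ready={A,G} → run A
t=1: ready={A,G} → run A
t=2: ready={B,G,H} → run G
t=3: ready={B,G,H} → run G
t=4: ready={B,D,F,G,H} → run G
t=5: ready={B,C,D,F,G,H} → run C
t=6: ready={B,C,D,E,F,G,H} → run C
t=7: ready={B,D,E,F,G,H} → run G
t=8: ready={B,D,E,F,G,H} → run G
t=9: ready={B,D,E,F,G,H} → run G
t=10: ready={B,D,E,F,G,H} → run G
t=11: ready={B,D,E,F,G,H} → run G
t=12: ready={B,D,E,F,H} → run F
t=13: ready={B,D,E,F,H} → run F
t=14: ready={B,D,E,F,H} → run F
t=15: ready={B,D,E,H} → run B
t=16: ready={B,D,E,H} → run B
t=17: ready={B,D,E,H} → run B
t=18: ready={B,D,E,H} → run B
t=19: ready={B,D,E,H} → run B
t=20: ready={B,D,E,H} → run B
t=21: ready={B,D,E,H} → run B
t=22: ready={B,D,E,H} → run B
t=23: ready={D,E,H} → run H
t=24: ready={D,E,H} → run H
t=25: ready={D,E,H} → run H
t=26: ready={D,E,H} → run H
t=27: ready={D,E,H} → run H
t=28: ready={D,E,H} → run H
t=29: ready={D,E,H} → run H
t=30: ready={D,E,H} → run H
t=31: ready={D,E} → run E
t=32: ready={D,E} → run E
t=33: ready={D,E} → run E
t=34: ready={D,E} → run E
t=35: ready={D,E} → run E
t=36: ready={D,E} → run E
t=37: ready={D,E} → run E
t=38: ready={D,E} → run E
t=39: ready={D} → run D
t=40: ready={D} → run D
t=41: (idle)
t=42: (idle)
t=43: (idle)
t=44: (idle)
t=45: (idle)
t=46: (idle)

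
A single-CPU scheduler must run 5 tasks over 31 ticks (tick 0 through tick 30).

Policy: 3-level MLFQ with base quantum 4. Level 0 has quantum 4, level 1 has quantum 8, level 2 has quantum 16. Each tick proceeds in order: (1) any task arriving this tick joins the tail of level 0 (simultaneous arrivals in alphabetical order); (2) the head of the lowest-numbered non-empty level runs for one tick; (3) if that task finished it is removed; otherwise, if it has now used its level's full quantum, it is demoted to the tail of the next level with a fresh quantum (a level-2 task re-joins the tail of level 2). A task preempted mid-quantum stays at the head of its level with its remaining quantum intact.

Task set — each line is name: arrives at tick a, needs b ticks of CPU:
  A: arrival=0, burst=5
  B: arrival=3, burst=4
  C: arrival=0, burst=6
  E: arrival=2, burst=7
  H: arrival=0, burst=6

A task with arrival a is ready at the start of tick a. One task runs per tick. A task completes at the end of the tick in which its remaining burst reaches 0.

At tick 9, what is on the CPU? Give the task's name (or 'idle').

running at tick 9 = H

t=0: L0/L1/L2 = ACH/-/- → run A
t=1: L0/L1/L2 = ACH/-/- → run A
t=2: L0/L1/L2 = ACHE/-/- → run A
t=3: L0/L1/L2 = ACHEB/-/- → run A
t=4: L0/L1/L2 = CHEB/A/- → run C
t=5: L0/L1/L2 = CHEB/A/- → run C
t=6: L0/L1/L2 = CHEB/A/- → run C
t=7: L0/L1/L2 = CHEB/A/- → run C
t=8: L0/L1/L2 = HEB/AC/- → run H
t=9: L0/L1/L2 = HEB/AC/- → run H
t=10: L0/L1/L2 = HEB/AC/- → run H
t=11: L0/L1/L2 = HEB/AC/- → run H
t=12: L0/L1/L2 = EB/ACH/- → run E
t=13: L0/L1/L2 = EB/ACH/- → run E
t=14: L0/L1/L2 = EB/ACH/- → run E
t=15: L0/L1/L2 = EB/ACH/- → run E
t=16: L0/L1/L2 = B/ACHE/- → run B
t=17: L0/L1/L2 = B/ACHE/- → run B
t=18: L0/L1/L2 = B/ACHE/- → run B
t=19: L0/L1/L2 = B/ACHE/- → run B
t=20: L0/L1/L2 = -/ACHE/- → run A
t=21: L0/L1/L2 = -/CHE/- → run C
t=22: L0/L1/L2 = -/CHE/- → run C
t=23: L0/L1/L2 = -/HE/- → run H
t=24: L0/L1/L2 = -/HE/- → run H
t=25: L0/L1/L2 = -/E/- → run E
t=26: L0/L1/L2 = -/E/- → run E
t=27: L0/L1/L2 = -/E/- → run E
t=28: (idle)
t=29: (idle)
t=30: (idle)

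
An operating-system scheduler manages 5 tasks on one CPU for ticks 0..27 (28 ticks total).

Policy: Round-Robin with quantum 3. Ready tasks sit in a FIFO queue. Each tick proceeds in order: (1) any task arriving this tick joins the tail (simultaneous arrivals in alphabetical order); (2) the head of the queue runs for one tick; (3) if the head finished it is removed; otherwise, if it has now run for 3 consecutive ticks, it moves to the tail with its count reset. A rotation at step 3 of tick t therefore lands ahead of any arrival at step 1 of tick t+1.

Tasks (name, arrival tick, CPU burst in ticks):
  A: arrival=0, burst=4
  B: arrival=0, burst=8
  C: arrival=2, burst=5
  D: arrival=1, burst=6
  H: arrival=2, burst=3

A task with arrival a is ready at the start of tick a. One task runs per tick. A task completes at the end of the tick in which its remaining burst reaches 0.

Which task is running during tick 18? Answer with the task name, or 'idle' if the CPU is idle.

t=0: queue=[A,B] q_used=0 → run A
t=1: queue=[A,B,D] q_used=1 → run A
t=2: queue=[A,B,D,C,H] q_used=2 → run A
t=3: queue=[B,D,C,H,A] q_used=0 → run B
t=4: queue=[B,D,C,H,A] q_used=1 → run B
t=5: queue=[B,D,C,H,A] q_used=2 → run B
t=6: queue=[D,C,H,A,B] q_used=0 → run D
t=7: queue=[D,C,H,A,B] q_used=1 → run D
t=8: queue=[D,C,H,A,B] q_used=2 → run D
t=9: queue=[C,H,A,B,D] q_used=0 → run C
t=10: queue=[C,H,A,B,D] q_used=1 → run C
t=11: queue=[C,H,A,B,D] q_used=2 → run C
t=12: queue=[H,A,B,D,C] q_used=0 → run H
t=13: queue=[H,A,B,D,C] q_used=1 → run H
t=14: queue=[H,A,B,D,C] q_used=2 → run H
t=15: queue=[A,B,D,C] q_used=0 → run A
t=16: queue=[B,D,C] q_used=0 → run B
t=17: queue=[B,D,C] q_used=1 → run B
t=18: queue=[B,D,C] q_used=2 → run B
t=19: queue=[D,C,B] q_used=0 → run D
t=20: queue=[D,C,B] q_used=1 → run D
t=21: queue=[D,C,B] q_used=2 → run D
t=22: queue=[C,B] q_used=0 → run C
t=23: queue=[C,B] q_used=1 → run C
t=24: queue=[B] q_used=0 → run B
t=25: queue=[B] q_used=1 → run B
t=26: (idle)
t=27: (idle)

running at tick 18 = B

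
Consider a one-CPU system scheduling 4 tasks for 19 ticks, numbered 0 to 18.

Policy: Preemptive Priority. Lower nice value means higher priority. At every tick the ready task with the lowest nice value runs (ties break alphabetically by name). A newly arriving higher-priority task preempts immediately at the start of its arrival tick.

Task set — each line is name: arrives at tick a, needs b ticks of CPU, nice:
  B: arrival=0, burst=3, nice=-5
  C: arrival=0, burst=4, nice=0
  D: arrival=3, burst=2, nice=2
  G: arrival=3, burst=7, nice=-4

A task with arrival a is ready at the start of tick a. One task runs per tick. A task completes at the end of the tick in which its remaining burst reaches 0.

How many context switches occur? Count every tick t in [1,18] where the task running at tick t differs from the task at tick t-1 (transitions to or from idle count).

t=0: ready={B,C} → run B
t=1: ready={B,C} → run B
t=2: ready={B,C} → run B
t=3: ready={C,D,G} → run G
t=4: ready={C,D,G} → run G
t=5: ready={C,D,G} → run G
t=6: ready={C,D,G} → run G
t=7: ready={C,D,G} → run G
t=8: ready={C,D,G} → run G
t=9: ready={C,D,G} → run G
t=10: ready={C,D} → run C
t=11: ready={C,D} → run C
t=12: ready={C,D} → run C
t=13: ready={C,D} → run C
t=14: ready={D} → run D
t=15: ready={D} → run D
t=16: (idle)
t=17: (idle)
t=18: (idle)

context switches = 4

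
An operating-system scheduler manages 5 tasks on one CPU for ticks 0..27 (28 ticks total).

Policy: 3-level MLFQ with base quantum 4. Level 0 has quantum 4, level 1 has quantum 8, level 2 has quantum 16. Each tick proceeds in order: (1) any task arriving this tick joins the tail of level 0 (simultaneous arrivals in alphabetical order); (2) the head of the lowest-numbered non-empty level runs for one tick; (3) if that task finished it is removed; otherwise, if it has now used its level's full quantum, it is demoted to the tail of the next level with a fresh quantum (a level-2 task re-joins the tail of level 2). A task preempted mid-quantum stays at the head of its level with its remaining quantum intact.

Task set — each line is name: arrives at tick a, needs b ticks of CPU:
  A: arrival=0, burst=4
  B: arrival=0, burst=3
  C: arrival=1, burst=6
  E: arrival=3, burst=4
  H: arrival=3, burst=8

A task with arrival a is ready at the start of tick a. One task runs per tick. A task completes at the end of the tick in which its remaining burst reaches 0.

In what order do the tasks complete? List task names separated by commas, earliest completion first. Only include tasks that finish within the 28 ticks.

t=0: L0/L1/L2 = AB/-/- → run A
t=1: L0/L1/L2 = ABC/-/- → run A
t=2: L0/L1/L2 = ABC/-/- → run A
t=3: L0/L1/L2 = ABCEH/-/- → run A
t=4: L0/L1/L2 = BCEH/-/- → run B
t=5: L0/L1/L2 = BCEH/-/- → run B
t=6: L0/L1/L2 = BCEH/-/- → run B
t=7: L0/L1/L2 = CEH/-/- → run C
t=8: L0/L1/L2 = CEH/-/- → run C
t=9: L0/L1/L2 = CEH/-/- → run C
t=10: L0/L1/L2 = CEH/-/- → run C
t=11: L0/L1/L2 = EH/C/- → run E
t=12: L0/L1/L2 = EH/C/- → run E
t=13: L0/L1/L2 = EH/C/- → run E
t=14: L0/L1/L2 = EH/C/- → run E
t=15: L0/L1/L2 = H/C/- → run H
t=16: L0/L1/L2 = H/C/- → run H
t=17: L0/L1/L2 = H/C/- → run H
t=18: L0/L1/L2 = H/C/- → run H
t=19: L0/L1/L2 = -/CH/- → run C
t=20: L0/L1/L2 = -/CH/- → run C
t=21: L0/L1/L2 = -/H/- → run H
t=22: L0/L1/L2 = -/H/- → run H
t=23: L0/L1/L2 = -/H/- → run H
t=24: L0/L1/L2 = -/H/- → run H
t=25: (idle)
t=26: (idle)
t=27: (idle)

completion order = A, B, E, C, H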